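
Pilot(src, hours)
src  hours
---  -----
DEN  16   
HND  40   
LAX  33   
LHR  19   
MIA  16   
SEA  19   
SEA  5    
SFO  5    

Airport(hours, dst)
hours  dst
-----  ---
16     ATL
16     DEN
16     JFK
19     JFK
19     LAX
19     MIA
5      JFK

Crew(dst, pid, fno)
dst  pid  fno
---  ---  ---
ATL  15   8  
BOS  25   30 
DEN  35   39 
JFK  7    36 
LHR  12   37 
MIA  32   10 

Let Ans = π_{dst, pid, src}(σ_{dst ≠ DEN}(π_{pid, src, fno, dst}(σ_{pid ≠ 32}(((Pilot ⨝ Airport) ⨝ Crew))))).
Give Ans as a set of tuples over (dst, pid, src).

Pilot ⋈ Airport (natural join on hours): {(DEN, 16, ATL), (DEN, 16, DEN), (DEN, 16, JFK), (LHR, 19, JFK), (LHR, 19, LAX), (LHR, 19, MIA), (MIA, 16, ATL), (MIA, 16, DEN), (MIA, 16, JFK), (SEA, 19, JFK), (SEA, 19, LAX), (SEA, 19, MIA), (SEA, 5, JFK), (SFO, 5, JFK)}
(Pilot ⨝ Airport) ⋈ Crew (natural join on dst): {(DEN, 16, ATL, 15, 8), (DEN, 16, DEN, 35, 39), (DEN, 16, JFK, 7, 36), (LHR, 19, JFK, 7, 36), (LHR, 19, MIA, 32, 10), (MIA, 16, ATL, 15, 8), (MIA, 16, DEN, 35, 39), (MIA, 16, JFK, 7, 36), (SEA, 19, JFK, 7, 36), (SEA, 19, MIA, 32, 10), (SEA, 5, JFK, 7, 36), (SFO, 5, JFK, 7, 36)}
Apply σ_{pid ≠ 32}; surviving tuples: {(DEN, 16, ATL, 15, 8), (DEN, 16, DEN, 35, 39), (DEN, 16, JFK, 7, 36), (LHR, 19, JFK, 7, 36), (MIA, 16, ATL, 15, 8), (MIA, 16, DEN, 35, 39), (MIA, 16, JFK, 7, 36), (SEA, 19, JFK, 7, 36), (SEA, 5, JFK, 7, 36), (SFO, 5, JFK, 7, 36)}
π[pid, src, fno, dst]: project onto (pid, src, fno, dst) (1 duplicate(s) eliminated) → {(15, DEN, 8, ATL), (15, MIA, 8, ATL), (35, DEN, 39, DEN), (35, MIA, 39, DEN), (7, DEN, 36, JFK), (7, LHR, 36, JFK), (7, MIA, 36, JFK), (7, SEA, 36, JFK), (7, SFO, 36, JFK)}
Apply σ_{dst ≠ DEN}; surviving tuples: {(15, DEN, 8, ATL), (15, MIA, 8, ATL), (7, DEN, 36, JFK), (7, LHR, 36, JFK), (7, MIA, 36, JFK), (7, SEA, 36, JFK), (7, SFO, 36, JFK)}
π[dst, pid, src]: project onto (dst, pid, src) → {(ATL, 15, DEN), (ATL, 15, MIA), (JFK, 7, DEN), (JFK, 7, LHR), (JFK, 7, MIA), (JFK, 7, SEA), (JFK, 7, SFO)}

{(ATL, 15, DEN), (ATL, 15, MIA), (JFK, 7, DEN), (JFK, 7, LHR), (JFK, 7, MIA), (JFK, 7, SEA), (JFK, 7, SFO)}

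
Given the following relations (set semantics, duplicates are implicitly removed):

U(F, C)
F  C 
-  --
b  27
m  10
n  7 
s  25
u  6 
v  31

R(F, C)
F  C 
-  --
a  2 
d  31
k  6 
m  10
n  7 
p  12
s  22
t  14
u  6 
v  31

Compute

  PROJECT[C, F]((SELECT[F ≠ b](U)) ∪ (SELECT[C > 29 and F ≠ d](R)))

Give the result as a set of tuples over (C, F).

{(10, m), (25, s), (31, v), (6, u), (7, n)}

Selection F ≠ b: {(m, 10), (n, 7), (s, 25), (u, 6), (v, 31)}
Selection C > 29 and F ≠ d: {(v, 31)}
Union: {(m, 10), (n, 7), (s, 25), (u, 6), (v, 31)} with {(v, 31)} → {(m, 10), (n, 7), (s, 25), (u, 6), (v, 31)}
π_{C, F} gives {(10, m), (25, s), (31, v), (6, u), (7, n)}.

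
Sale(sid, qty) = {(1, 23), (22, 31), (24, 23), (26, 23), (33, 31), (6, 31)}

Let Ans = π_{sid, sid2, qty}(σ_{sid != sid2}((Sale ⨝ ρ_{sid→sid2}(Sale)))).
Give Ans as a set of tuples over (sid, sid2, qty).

ρ[sid→sid2]: schema becomes (sid2, qty); tuples unchanged.
Joining Sale and ρ_{sid→sid2}(Sale) on qty yields {(1, 23, 1), (1, 23, 24), (1, 23, 26), (22, 31, 22), (22, 31, 33), (22, 31, 6), (24, 23, 1), (24, 23, 24), (24, 23, 26), (26, 23, 1), (26, 23, 24), (26, 23, 26), (33, 31, 22), (33, 31, 33), (33, 31, 6), (6, 31, 22), (6, 31, 33), (6, 31, 6)}.
Filtering on sid != sid2 leaves {(1, 23, 24), (1, 23, 26), (22, 31, 33), (22, 31, 6), (24, 23, 1), (24, 23, 26), (26, 23, 1), (26, 23, 24), (33, 31, 22), (33, 31, 6), (6, 31, 22), (6, 31, 33)}.
Keep only column(s) sid, sid2, qty: {(1, 24, 23), (1, 26, 23), (22, 33, 31), (22, 6, 31), (24, 1, 23), (24, 26, 23), (26, 1, 23), (26, 24, 23), (33, 22, 31), (33, 6, 31), (6, 22, 31), (6, 33, 31)}

{(1, 24, 23), (1, 26, 23), (22, 33, 31), (22, 6, 31), (24, 1, 23), (24, 26, 23), (26, 1, 23), (26, 24, 23), (33, 22, 31), (33, 6, 31), (6, 22, 31), (6, 33, 31)}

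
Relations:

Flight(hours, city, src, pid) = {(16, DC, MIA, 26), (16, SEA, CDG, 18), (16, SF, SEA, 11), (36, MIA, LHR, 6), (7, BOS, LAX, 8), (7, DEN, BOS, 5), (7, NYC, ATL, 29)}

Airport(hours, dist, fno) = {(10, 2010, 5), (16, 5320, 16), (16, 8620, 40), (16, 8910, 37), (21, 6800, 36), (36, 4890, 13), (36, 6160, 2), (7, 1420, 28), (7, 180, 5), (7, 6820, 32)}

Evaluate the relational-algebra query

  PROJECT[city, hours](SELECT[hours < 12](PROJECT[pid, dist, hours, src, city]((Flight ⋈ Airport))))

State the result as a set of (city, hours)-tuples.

{(BOS, 7), (DEN, 7), (NYC, 7)}

Natural join on hours: {(16, DC, MIA, 26, 5320, 16), (16, DC, MIA, 26, 8620, 40), (16, DC, MIA, 26, 8910, 37), (16, SEA, CDG, 18, 5320, 16), (16, SEA, CDG, 18, 8620, 40), (16, SEA, CDG, 18, 8910, 37), (16, SF, SEA, 11, 5320, 16), (16, SF, SEA, 11, 8620, 40), (16, SF, SEA, 11, 8910, 37), (36, MIA, LHR, 6, 4890, 13), (36, MIA, LHR, 6, 6160, 2), (7, BOS, LAX, 8, 1420, 28), (7, BOS, LAX, 8, 180, 5), (7, BOS, LAX, 8, 6820, 32), (7, DEN, BOS, 5, 1420, 28), (7, DEN, BOS, 5, 180, 5), (7, DEN, BOS, 5, 6820, 32), (7, NYC, ATL, 29, 1420, 28), (7, NYC, ATL, 29, 180, 5), (7, NYC, ATL, 29, 6820, 32)}
π[pid, dist, hours, src, city]: project onto (pid, dist, hours, src, city) → {(11, 5320, 16, SEA, SF), (11, 8620, 16, SEA, SF), (11, 8910, 16, SEA, SF), (18, 5320, 16, CDG, SEA), (18, 8620, 16, CDG, SEA), (18, 8910, 16, CDG, SEA), (26, 5320, 16, MIA, DC), (26, 8620, 16, MIA, DC), (26, 8910, 16, MIA, DC), (29, 1420, 7, ATL, NYC), (29, 180, 7, ATL, NYC), (29, 6820, 7, ATL, NYC), (5, 1420, 7, BOS, DEN), (5, 180, 7, BOS, DEN), (5, 6820, 7, BOS, DEN), (6, 4890, 36, LHR, MIA), (6, 6160, 36, LHR, MIA), (8, 1420, 7, LAX, BOS), (8, 180, 7, LAX, BOS), (8, 6820, 7, LAX, BOS)}
σ[hours < 12]: keep tuples satisfying hours < 12 → {(29, 1420, 7, ATL, NYC), (29, 180, 7, ATL, NYC), (29, 6820, 7, ATL, NYC), (5, 1420, 7, BOS, DEN), (5, 180, 7, BOS, DEN), (5, 6820, 7, BOS, DEN), (8, 1420, 7, LAX, BOS), (8, 180, 7, LAX, BOS), (8, 6820, 7, LAX, BOS)}
π[city, hours]: project onto (city, hours) (6 duplicate(s) eliminated) → {(BOS, 7), (DEN, 7), (NYC, 7)}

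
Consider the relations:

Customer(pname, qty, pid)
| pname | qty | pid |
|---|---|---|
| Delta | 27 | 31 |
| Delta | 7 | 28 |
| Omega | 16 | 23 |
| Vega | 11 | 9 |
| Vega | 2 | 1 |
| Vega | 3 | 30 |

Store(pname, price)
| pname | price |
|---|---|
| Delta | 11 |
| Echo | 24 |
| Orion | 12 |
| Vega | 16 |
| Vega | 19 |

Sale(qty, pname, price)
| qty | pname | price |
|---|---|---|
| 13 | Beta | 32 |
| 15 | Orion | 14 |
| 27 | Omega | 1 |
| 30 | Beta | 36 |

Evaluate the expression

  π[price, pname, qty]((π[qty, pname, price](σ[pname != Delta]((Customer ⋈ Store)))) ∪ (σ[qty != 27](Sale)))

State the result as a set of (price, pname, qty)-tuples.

Customer ⋈ Store (natural join on pname): {(Delta, 27, 31, 11), (Delta, 7, 28, 11), (Vega, 11, 9, 16), (Vega, 11, 9, 19), (Vega, 2, 1, 16), (Vega, 2, 1, 19), (Vega, 3, 30, 16), (Vega, 3, 30, 19)}
σ[pname != Delta]: keep tuples satisfying pname != Delta → {(Vega, 11, 9, 16), (Vega, 11, 9, 19), (Vega, 2, 1, 16), (Vega, 2, 1, 19), (Vega, 3, 30, 16), (Vega, 3, 30, 19)}
Projecting to qty, pname, price: {(11, Vega, 16), (11, Vega, 19), (2, Vega, 16), (2, Vega, 19), (3, Vega, 16), (3, Vega, 19)}
σ[qty != 27]: keep tuples satisfying qty != 27 → {(13, Beta, 32), (15, Orion, 14), (30, Beta, 36)}
Union: {(11, Vega, 16), (11, Vega, 19), (2, Vega, 16), (2, Vega, 19), (3, Vega, 16), (3, Vega, 19)} with {(13, Beta, 32), (15, Orion, 14), (30, Beta, 36)} → {(11, Vega, 16), (11, Vega, 19), (13, Beta, 32), (15, Orion, 14), (2, Vega, 16), (2, Vega, 19), (3, Vega, 16), (3, Vega, 19), (30, Beta, 36)}
Projecting to price, pname, qty: {(14, Orion, 15), (16, Vega, 11), (16, Vega, 2), (16, Vega, 3), (19, Vega, 11), (19, Vega, 2), (19, Vega, 3), (32, Beta, 13), (36, Beta, 30)}

{(14, Orion, 15), (16, Vega, 11), (16, Vega, 2), (16, Vega, 3), (19, Vega, 11), (19, Vega, 2), (19, Vega, 3), (32, Beta, 13), (36, Beta, 30)}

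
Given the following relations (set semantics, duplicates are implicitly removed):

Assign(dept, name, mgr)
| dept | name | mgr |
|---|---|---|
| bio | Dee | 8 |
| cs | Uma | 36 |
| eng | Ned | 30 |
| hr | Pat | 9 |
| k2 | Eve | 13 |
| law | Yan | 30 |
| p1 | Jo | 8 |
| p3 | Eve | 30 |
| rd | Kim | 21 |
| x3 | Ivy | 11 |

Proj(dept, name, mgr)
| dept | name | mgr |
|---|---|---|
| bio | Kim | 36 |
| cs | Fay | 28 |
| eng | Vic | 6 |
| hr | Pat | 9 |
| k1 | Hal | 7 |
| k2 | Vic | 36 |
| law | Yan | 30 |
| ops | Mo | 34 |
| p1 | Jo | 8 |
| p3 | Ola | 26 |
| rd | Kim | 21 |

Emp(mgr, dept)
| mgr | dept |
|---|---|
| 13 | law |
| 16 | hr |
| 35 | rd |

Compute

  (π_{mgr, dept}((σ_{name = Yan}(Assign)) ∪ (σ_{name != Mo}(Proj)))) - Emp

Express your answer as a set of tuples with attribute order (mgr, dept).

σ[name = Yan]: keep tuples satisfying name = Yan → {(law, Yan, 30)}
σ[name != Mo]: keep tuples satisfying name != Mo → {(bio, Kim, 36), (cs, Fay, 28), (eng, Vic, 6), (hr, Pat, 9), (k1, Hal, 7), (k2, Vic, 36), (law, Yan, 30), (p1, Jo, 8), (p3, Ola, 26), (rd, Kim, 21)}
Union: {(law, Yan, 30)} with {(bio, Kim, 36), (cs, Fay, 28), (eng, Vic, 6), (hr, Pat, 9), (k1, Hal, 7), (k2, Vic, 36), (law, Yan, 30), (p1, Jo, 8), (p3, Ola, 26), (rd, Kim, 21)} → {(bio, Kim, 36), (cs, Fay, 28), (eng, Vic, 6), (hr, Pat, 9), (k1, Hal, 7), (k2, Vic, 36), (law, Yan, 30), (p1, Jo, 8), (p3, Ola, 26), (rd, Kim, 21)}
π_{mgr, dept} gives {(21, rd), (26, p3), (28, cs), (30, law), (36, bio), (36, k2), (6, eng), (7, k1), (8, p1), (9, hr)}.
Difference: {(21, rd), (26, p3), (28, cs), (30, law), (36, bio), (36, k2), (6, eng), (7, k1), (8, p1), (9, hr)} with {(13, law), (16, hr), (35, rd)} → {(21, rd), (26, p3), (28, cs), (30, law), (36, bio), (36, k2), (6, eng), (7, k1), (8, p1), (9, hr)}

{(21, rd), (26, p3), (28, cs), (30, law), (36, bio), (36, k2), (6, eng), (7, k1), (8, p1), (9, hr)}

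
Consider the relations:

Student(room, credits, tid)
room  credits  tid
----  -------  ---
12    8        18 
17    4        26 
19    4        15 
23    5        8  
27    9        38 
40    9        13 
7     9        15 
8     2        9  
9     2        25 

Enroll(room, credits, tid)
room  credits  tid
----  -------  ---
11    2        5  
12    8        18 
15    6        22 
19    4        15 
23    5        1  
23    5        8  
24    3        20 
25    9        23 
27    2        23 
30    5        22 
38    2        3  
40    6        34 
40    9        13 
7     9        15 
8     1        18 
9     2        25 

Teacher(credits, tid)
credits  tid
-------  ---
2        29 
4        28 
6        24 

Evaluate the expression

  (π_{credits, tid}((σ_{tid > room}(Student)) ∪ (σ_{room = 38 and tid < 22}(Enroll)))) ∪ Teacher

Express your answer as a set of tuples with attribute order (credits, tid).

σ[tid > room]: keep tuples satisfying tid > room → {(12, 8, 18), (17, 4, 26), (27, 9, 38), (7, 9, 15), (8, 2, 9), (9, 2, 25)}
σ[room = 38 and tid < 22]: keep tuples satisfying room = 38 and tid < 22 → {(38, 2, 3)}
Set union of the two operands is {(12, 8, 18), (17, 4, 26), (27, 9, 38), (38, 2, 3), (7, 9, 15), (8, 2, 9), (9, 2, 25)}.
π[credits, tid]: project onto (credits, tid) → {(2, 25), (2, 3), (2, 9), (4, 26), (8, 18), (9, 15), (9, 38)}
Set union of the two operands is {(2, 25), (2, 29), (2, 3), (2, 9), (4, 26), (4, 28), (6, 24), (8, 18), (9, 15), (9, 38)}.

{(2, 25), (2, 29), (2, 3), (2, 9), (4, 26), (4, 28), (6, 24), (8, 18), (9, 15), (9, 38)}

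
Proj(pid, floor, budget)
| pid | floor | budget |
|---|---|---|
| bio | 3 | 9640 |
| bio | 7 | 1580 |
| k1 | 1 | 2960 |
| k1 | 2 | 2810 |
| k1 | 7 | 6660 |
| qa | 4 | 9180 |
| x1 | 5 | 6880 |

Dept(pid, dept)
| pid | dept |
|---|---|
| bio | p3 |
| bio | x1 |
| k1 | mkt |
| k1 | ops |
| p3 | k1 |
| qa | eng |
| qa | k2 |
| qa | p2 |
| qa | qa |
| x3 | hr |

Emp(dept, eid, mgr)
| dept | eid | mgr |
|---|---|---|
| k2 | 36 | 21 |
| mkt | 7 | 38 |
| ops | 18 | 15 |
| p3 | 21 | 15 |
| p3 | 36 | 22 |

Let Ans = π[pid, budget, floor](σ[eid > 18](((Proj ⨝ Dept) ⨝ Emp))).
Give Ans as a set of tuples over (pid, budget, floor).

{(bio, 1580, 7), (bio, 9640, 3), (qa, 9180, 4)}

Natural join on pid: {(bio, 3, 9640, p3), (bio, 3, 9640, x1), (bio, 7, 1580, p3), (bio, 7, 1580, x1), (k1, 1, 2960, mkt), (k1, 1, 2960, ops), (k1, 2, 2810, mkt), (k1, 2, 2810, ops), (k1, 7, 6660, mkt), (k1, 7, 6660, ops), (qa, 4, 9180, eng), (qa, 4, 9180, k2), (qa, 4, 9180, p2), (qa, 4, 9180, qa)}
Natural join on dept: {(bio, 3, 9640, p3, 21, 15), (bio, 3, 9640, p3, 36, 22), (bio, 7, 1580, p3, 21, 15), (bio, 7, 1580, p3, 36, 22), (k1, 1, 2960, mkt, 7, 38), (k1, 1, 2960, ops, 18, 15), (k1, 2, 2810, mkt, 7, 38), (k1, 2, 2810, ops, 18, 15), (k1, 7, 6660, mkt, 7, 38), (k1, 7, 6660, ops, 18, 15), (qa, 4, 9180, k2, 36, 21)}
Selection eid > 18: {(bio, 3, 9640, p3, 21, 15), (bio, 3, 9640, p3, 36, 22), (bio, 7, 1580, p3, 21, 15), (bio, 7, 1580, p3, 36, 22), (qa, 4, 9180, k2, 36, 21)}
π_{pid, budget, floor} gives {(bio, 1580, 7), (bio, 9640, 3), (qa, 9180, 4)} (2 duplicate(s) eliminated).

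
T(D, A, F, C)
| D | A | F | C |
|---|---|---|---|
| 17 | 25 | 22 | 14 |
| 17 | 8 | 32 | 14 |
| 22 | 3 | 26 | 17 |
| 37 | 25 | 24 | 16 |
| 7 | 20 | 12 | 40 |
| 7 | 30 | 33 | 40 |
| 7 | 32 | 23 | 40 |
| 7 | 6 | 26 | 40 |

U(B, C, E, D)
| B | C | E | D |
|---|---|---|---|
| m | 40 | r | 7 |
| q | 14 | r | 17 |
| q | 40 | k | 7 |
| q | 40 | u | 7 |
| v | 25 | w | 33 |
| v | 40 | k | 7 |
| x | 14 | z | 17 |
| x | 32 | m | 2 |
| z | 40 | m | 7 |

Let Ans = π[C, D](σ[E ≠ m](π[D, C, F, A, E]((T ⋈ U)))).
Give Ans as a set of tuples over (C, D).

Joining T and U on D, C yields {(17, 25, 22, 14, q, r), (17, 25, 22, 14, x, z), (17, 8, 32, 14, q, r), (17, 8, 32, 14, x, z), (7, 20, 12, 40, m, r), (7, 20, 12, 40, q, k), (7, 20, 12, 40, q, u), (7, 20, 12, 40, v, k), (7, 20, 12, 40, z, m), (7, 30, 33, 40, m, r), (7, 30, 33, 40, q, k), (7, 30, 33, 40, q, u), (7, 30, 33, 40, v, k), (7, 30, 33, 40, z, m), (7, 32, 23, 40, m, r), (7, 32, 23, 40, q, k), (7, 32, 23, 40, q, u), (7, 32, 23, 40, v, k), (7, 32, 23, 40, z, m), (7, 6, 26, 40, m, r), (7, 6, 26, 40, q, k), (7, 6, 26, 40, q, u), (7, 6, 26, 40, v, k), (7, 6, 26, 40, z, m)}.
π_{D, C, F, A, E} gives {(17, 14, 22, 25, r), (17, 14, 22, 25, z), (17, 14, 32, 8, r), (17, 14, 32, 8, z), (7, 40, 12, 20, k), (7, 40, 12, 20, m), (7, 40, 12, 20, r), (7, 40, 12, 20, u), (7, 40, 23, 32, k), (7, 40, 23, 32, m), (7, 40, 23, 32, r), (7, 40, 23, 32, u), (7, 40, 26, 6, k), (7, 40, 26, 6, m), (7, 40, 26, 6, r), (7, 40, 26, 6, u), (7, 40, 33, 30, k), (7, 40, 33, 30, m), (7, 40, 33, 30, r), (7, 40, 33, 30, u)} (4 duplicate(s) eliminated).
Filtering on E ≠ m leaves {(17, 14, 22, 25, r), (17, 14, 22, 25, z), (17, 14, 32, 8, r), (17, 14, 32, 8, z), (7, 40, 12, 20, k), (7, 40, 12, 20, r), (7, 40, 12, 20, u), (7, 40, 23, 32, k), (7, 40, 23, 32, r), (7, 40, 23, 32, u), (7, 40, 26, 6, k), (7, 40, 26, 6, r), (7, 40, 26, 6, u), (7, 40, 33, 30, k), (7, 40, 33, 30, r), (7, 40, 33, 30, u)}.
π_{C, D} gives {(14, 17), (40, 7)} (14 duplicate(s) eliminated).

{(14, 17), (40, 7)}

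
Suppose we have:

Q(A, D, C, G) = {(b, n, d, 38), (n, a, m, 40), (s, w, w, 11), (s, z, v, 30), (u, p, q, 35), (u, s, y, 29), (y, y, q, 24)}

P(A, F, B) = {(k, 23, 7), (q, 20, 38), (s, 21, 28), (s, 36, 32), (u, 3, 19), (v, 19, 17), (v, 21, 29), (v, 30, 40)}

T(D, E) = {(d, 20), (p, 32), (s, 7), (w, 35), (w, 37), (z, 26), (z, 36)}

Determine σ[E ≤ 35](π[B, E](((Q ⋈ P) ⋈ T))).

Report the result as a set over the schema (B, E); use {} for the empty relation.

Natural join on A: {(s, w, w, 11, 21, 28), (s, w, w, 11, 36, 32), (s, z, v, 30, 21, 28), (s, z, v, 30, 36, 32), (u, p, q, 35, 3, 19), (u, s, y, 29, 3, 19)}
Natural join on D: {(s, w, w, 11, 21, 28, 35), (s, w, w, 11, 21, 28, 37), (s, w, w, 11, 36, 32, 35), (s, w, w, 11, 36, 32, 37), (s, z, v, 30, 21, 28, 26), (s, z, v, 30, 21, 28, 36), (s, z, v, 30, 36, 32, 26), (s, z, v, 30, 36, 32, 36), (u, p, q, 35, 3, 19, 32), (u, s, y, 29, 3, 19, 7)}
π_{B, E} gives {(19, 32), (19, 7), (28, 26), (28, 35), (28, 36), (28, 37), (32, 26), (32, 35), (32, 36), (32, 37)}.
Filtering on E ≤ 35 leaves {(19, 32), (19, 7), (28, 26), (28, 35), (32, 26), (32, 35)}.

{(19, 32), (19, 7), (28, 26), (28, 35), (32, 26), (32, 35)}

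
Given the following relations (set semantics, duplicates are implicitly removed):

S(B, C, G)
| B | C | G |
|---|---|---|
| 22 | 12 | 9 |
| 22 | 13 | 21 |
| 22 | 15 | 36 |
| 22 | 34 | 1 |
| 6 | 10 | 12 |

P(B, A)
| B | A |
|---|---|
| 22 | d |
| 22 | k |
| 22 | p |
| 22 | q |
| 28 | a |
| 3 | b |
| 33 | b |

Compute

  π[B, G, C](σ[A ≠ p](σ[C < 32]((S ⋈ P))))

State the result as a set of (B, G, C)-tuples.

{(22, 21, 13), (22, 36, 15), (22, 9, 12)}

Natural join on B: {(22, 12, 9, d), (22, 12, 9, k), (22, 12, 9, p), (22, 12, 9, q), (22, 13, 21, d), (22, 13, 21, k), (22, 13, 21, p), (22, 13, 21, q), (22, 15, 36, d), (22, 15, 36, k), (22, 15, 36, p), (22, 15, 36, q), (22, 34, 1, d), (22, 34, 1, k), (22, 34, 1, p), (22, 34, 1, q)}
Selection C < 32: {(22, 12, 9, d), (22, 12, 9, k), (22, 12, 9, p), (22, 12, 9, q), (22, 13, 21, d), (22, 13, 21, k), (22, 13, 21, p), (22, 13, 21, q), (22, 15, 36, d), (22, 15, 36, k), (22, 15, 36, p), (22, 15, 36, q)}
Selection A ≠ p: {(22, 12, 9, d), (22, 12, 9, k), (22, 12, 9, q), (22, 13, 21, d), (22, 13, 21, k), (22, 13, 21, q), (22, 15, 36, d), (22, 15, 36, k), (22, 15, 36, q)}
π_{B, G, C} gives {(22, 21, 13), (22, 36, 15), (22, 9, 12)} (6 duplicate(s) eliminated).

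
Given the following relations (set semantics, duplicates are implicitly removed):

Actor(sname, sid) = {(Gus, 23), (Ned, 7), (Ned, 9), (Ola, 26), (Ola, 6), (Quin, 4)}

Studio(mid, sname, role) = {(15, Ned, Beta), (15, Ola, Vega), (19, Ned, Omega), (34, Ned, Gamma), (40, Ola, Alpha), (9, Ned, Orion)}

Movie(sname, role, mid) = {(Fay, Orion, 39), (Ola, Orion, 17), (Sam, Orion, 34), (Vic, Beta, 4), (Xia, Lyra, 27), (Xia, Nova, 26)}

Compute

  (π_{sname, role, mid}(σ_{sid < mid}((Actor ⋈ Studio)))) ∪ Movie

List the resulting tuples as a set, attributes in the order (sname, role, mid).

{(Fay, Orion, 39), (Ned, Beta, 15), (Ned, Gamma, 34), (Ned, Omega, 19), (Ned, Orion, 9), (Ola, Alpha, 40), (Ola, Orion, 17), (Ola, Vega, 15), (Sam, Orion, 34), (Vic, Beta, 4), (Xia, Lyra, 27), (Xia, Nova, 26)}

Joining Actor and Studio on sname yields {(Ned, 7, 15, Beta), (Ned, 7, 19, Omega), (Ned, 7, 34, Gamma), (Ned, 7, 9, Orion), (Ned, 9, 15, Beta), (Ned, 9, 19, Omega), (Ned, 9, 34, Gamma), (Ned, 9, 9, Orion), (Ola, 26, 15, Vega), (Ola, 26, 40, Alpha), (Ola, 6, 15, Vega), (Ola, 6, 40, Alpha)}.
Apply σ_{sid < mid}; surviving tuples: {(Ned, 7, 15, Beta), (Ned, 7, 19, Omega), (Ned, 7, 34, Gamma), (Ned, 7, 9, Orion), (Ned, 9, 15, Beta), (Ned, 9, 19, Omega), (Ned, 9, 34, Gamma), (Ola, 26, 40, Alpha), (Ola, 6, 15, Vega), (Ola, 6, 40, Alpha)}
π_{sname, role, mid} gives {(Ned, Beta, 15), (Ned, Gamma, 34), (Ned, Omega, 19), (Ned, Orion, 9), (Ola, Alpha, 40), (Ola, Vega, 15)} (4 duplicate(s) eliminated).
Union: {(Ned, Beta, 15), (Ned, Gamma, 34), (Ned, Omega, 19), (Ned, Orion, 9), (Ola, Alpha, 40), (Ola, Vega, 15)} with {(Fay, Orion, 39), (Ola, Orion, 17), (Sam, Orion, 34), (Vic, Beta, 4), (Xia, Lyra, 27), (Xia, Nova, 26)} → {(Fay, Orion, 39), (Ned, Beta, 15), (Ned, Gamma, 34), (Ned, Omega, 19), (Ned, Orion, 9), (Ola, Alpha, 40), (Ola, Orion, 17), (Ola, Vega, 15), (Sam, Orion, 34), (Vic, Beta, 4), (Xia, Lyra, 27), (Xia, Nova, 26)}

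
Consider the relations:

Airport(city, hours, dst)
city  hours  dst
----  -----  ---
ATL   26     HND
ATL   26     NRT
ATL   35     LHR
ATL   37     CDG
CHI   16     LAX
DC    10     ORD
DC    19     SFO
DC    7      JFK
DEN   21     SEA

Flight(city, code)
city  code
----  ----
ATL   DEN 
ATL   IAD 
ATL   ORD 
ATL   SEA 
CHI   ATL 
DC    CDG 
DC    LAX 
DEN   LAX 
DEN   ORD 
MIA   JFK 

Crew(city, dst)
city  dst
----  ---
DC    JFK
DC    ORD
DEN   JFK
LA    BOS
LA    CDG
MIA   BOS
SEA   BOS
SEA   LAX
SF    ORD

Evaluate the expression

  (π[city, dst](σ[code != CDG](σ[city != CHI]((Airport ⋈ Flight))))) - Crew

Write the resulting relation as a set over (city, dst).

{(ATL, CDG), (ATL, HND), (ATL, LHR), (ATL, NRT), (DC, SFO), (DEN, SEA)}

Airport ⋈ Flight (natural join on city): {(ATL, 26, HND, DEN), (ATL, 26, HND, IAD), (ATL, 26, HND, ORD), (ATL, 26, HND, SEA), (ATL, 26, NRT, DEN), (ATL, 26, NRT, IAD), (ATL, 26, NRT, ORD), (ATL, 26, NRT, SEA), (ATL, 35, LHR, DEN), (ATL, 35, LHR, IAD), (ATL, 35, LHR, ORD), (ATL, 35, LHR, SEA), (ATL, 37, CDG, DEN), (ATL, 37, CDG, IAD), (ATL, 37, CDG, ORD), (ATL, 37, CDG, SEA), (CHI, 16, LAX, ATL), (DC, 10, ORD, CDG), (DC, 10, ORD, LAX), (DC, 19, SFO, CDG), (DC, 19, SFO, LAX), (DC, 7, JFK, CDG), (DC, 7, JFK, LAX), (DEN, 21, SEA, LAX), (DEN, 21, SEA, ORD)}
Selection city != CHI: {(ATL, 26, HND, DEN), (ATL, 26, HND, IAD), (ATL, 26, HND, ORD), (ATL, 26, HND, SEA), (ATL, 26, NRT, DEN), (ATL, 26, NRT, IAD), (ATL, 26, NRT, ORD), (ATL, 26, NRT, SEA), (ATL, 35, LHR, DEN), (ATL, 35, LHR, IAD), (ATL, 35, LHR, ORD), (ATL, 35, LHR, SEA), (ATL, 37, CDG, DEN), (ATL, 37, CDG, IAD), (ATL, 37, CDG, ORD), (ATL, 37, CDG, SEA), (DC, 10, ORD, CDG), (DC, 10, ORD, LAX), (DC, 19, SFO, CDG), (DC, 19, SFO, LAX), (DC, 7, JFK, CDG), (DC, 7, JFK, LAX), (DEN, 21, SEA, LAX), (DEN, 21, SEA, ORD)}
Selection code != CDG: {(ATL, 26, HND, DEN), (ATL, 26, HND, IAD), (ATL, 26, HND, ORD), (ATL, 26, HND, SEA), (ATL, 26, NRT, DEN), (ATL, 26, NRT, IAD), (ATL, 26, NRT, ORD), (ATL, 26, NRT, SEA), (ATL, 35, LHR, DEN), (ATL, 35, LHR, IAD), (ATL, 35, LHR, ORD), (ATL, 35, LHR, SEA), (ATL, 37, CDG, DEN), (ATL, 37, CDG, IAD), (ATL, 37, CDG, ORD), (ATL, 37, CDG, SEA), (DC, 10, ORD, LAX), (DC, 19, SFO, LAX), (DC, 7, JFK, LAX), (DEN, 21, SEA, LAX), (DEN, 21, SEA, ORD)}
π[city, dst]: project onto (city, dst) (13 duplicate(s) eliminated) → {(ATL, CDG), (ATL, HND), (ATL, LHR), (ATL, NRT), (DC, JFK), (DC, ORD), (DC, SFO), (DEN, SEA)}
Taking the difference: {(ATL, CDG), (ATL, HND), (ATL, LHR), (ATL, NRT), (DC, SFO), (DEN, SEA)}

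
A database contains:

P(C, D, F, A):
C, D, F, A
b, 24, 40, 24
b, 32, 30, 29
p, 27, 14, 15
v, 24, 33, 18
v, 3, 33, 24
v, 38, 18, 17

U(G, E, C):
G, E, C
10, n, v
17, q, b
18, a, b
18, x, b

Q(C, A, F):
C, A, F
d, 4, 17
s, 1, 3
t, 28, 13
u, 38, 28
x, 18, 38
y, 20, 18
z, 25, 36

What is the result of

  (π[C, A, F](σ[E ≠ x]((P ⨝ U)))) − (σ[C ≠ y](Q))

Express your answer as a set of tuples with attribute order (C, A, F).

{(b, 24, 40), (b, 29, 30), (v, 17, 18), (v, 18, 33), (v, 24, 33)}

Joining P and U on C yields {(b, 24, 40, 24, 17, q), (b, 24, 40, 24, 18, a), (b, 24, 40, 24, 18, x), (b, 32, 30, 29, 17, q), (b, 32, 30, 29, 18, a), (b, 32, 30, 29, 18, x), (v, 24, 33, 18, 10, n), (v, 3, 33, 24, 10, n), (v, 38, 18, 17, 10, n)}.
σ[E ≠ x]: keep tuples satisfying E ≠ x → {(b, 24, 40, 24, 17, q), (b, 24, 40, 24, 18, a), (b, 32, 30, 29, 17, q), (b, 32, 30, 29, 18, a), (v, 24, 33, 18, 10, n), (v, 3, 33, 24, 10, n), (v, 38, 18, 17, 10, n)}
π[C, A, F]: project onto (C, A, F) (2 duplicate(s) eliminated) → {(b, 24, 40), (b, 29, 30), (v, 17, 18), (v, 18, 33), (v, 24, 33)}
σ[C ≠ y]: keep tuples satisfying C ≠ y → {(d, 4, 17), (s, 1, 3), (t, 28, 13), (u, 38, 28), (x, 18, 38), (z, 25, 36)}
Difference: {(b, 24, 40), (b, 29, 30), (v, 17, 18), (v, 18, 33), (v, 24, 33)} with {(d, 4, 17), (s, 1, 3), (t, 28, 13), (u, 38, 28), (x, 18, 38), (z, 25, 36)} → {(b, 24, 40), (b, 29, 30), (v, 17, 18), (v, 18, 33), (v, 24, 33)}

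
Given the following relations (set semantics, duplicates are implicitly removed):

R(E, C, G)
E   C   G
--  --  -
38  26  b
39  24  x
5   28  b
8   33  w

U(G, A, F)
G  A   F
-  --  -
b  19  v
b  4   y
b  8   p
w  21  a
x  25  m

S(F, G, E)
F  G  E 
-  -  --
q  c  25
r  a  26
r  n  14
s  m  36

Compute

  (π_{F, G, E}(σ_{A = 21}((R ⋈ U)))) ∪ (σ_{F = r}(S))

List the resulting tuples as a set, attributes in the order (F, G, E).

{(a, w, 8), (r, a, 26), (r, n, 14)}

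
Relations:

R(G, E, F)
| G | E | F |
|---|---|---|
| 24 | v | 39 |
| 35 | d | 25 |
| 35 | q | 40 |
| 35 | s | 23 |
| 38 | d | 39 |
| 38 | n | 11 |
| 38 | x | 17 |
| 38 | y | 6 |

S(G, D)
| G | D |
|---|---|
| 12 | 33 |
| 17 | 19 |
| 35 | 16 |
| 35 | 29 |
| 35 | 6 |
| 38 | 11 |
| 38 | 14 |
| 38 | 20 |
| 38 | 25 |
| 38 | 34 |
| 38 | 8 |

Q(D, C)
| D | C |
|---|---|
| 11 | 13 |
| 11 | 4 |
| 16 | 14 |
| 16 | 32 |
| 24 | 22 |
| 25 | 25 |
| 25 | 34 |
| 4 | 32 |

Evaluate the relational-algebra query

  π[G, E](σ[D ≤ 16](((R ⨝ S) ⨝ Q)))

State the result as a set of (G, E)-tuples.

{(35, d), (35, q), (35, s), (38, d), (38, n), (38, x), (38, y)}

Joining R and S on G yields {(35, d, 25, 16), (35, d, 25, 29), (35, d, 25, 6), (35, q, 40, 16), (35, q, 40, 29), (35, q, 40, 6), (35, s, 23, 16), (35, s, 23, 29), (35, s, 23, 6), (38, d, 39, 11), (38, d, 39, 14), (38, d, 39, 20), (38, d, 39, 25), (38, d, 39, 34), (38, d, 39, 8), (38, n, 11, 11), (38, n, 11, 14), (38, n, 11, 20), (38, n, 11, 25), (38, n, 11, 34), (38, n, 11, 8), (38, x, 17, 11), (38, x, 17, 14), (38, x, 17, 20), (38, x, 17, 25), (38, x, 17, 34), (38, x, 17, 8), (38, y, 6, 11), (38, y, 6, 14), (38, y, 6, 20), (38, y, 6, 25), (38, y, 6, 34), (38, y, 6, 8)}.
Joining (R ⨝ S) and Q on D yields {(35, d, 25, 16, 14), (35, d, 25, 16, 32), (35, q, 40, 16, 14), (35, q, 40, 16, 32), (35, s, 23, 16, 14), (35, s, 23, 16, 32), (38, d, 39, 11, 13), (38, d, 39, 11, 4), (38, d, 39, 25, 25), (38, d, 39, 25, 34), (38, n, 11, 11, 13), (38, n, 11, 11, 4), (38, n, 11, 25, 25), (38, n, 11, 25, 34), (38, x, 17, 11, 13), (38, x, 17, 11, 4), (38, x, 17, 25, 25), (38, x, 17, 25, 34), (38, y, 6, 11, 13), (38, y, 6, 11, 4), (38, y, 6, 25, 25), (38, y, 6, 25, 34)}.
Selection D ≤ 16: {(35, d, 25, 16, 14), (35, d, 25, 16, 32), (35, q, 40, 16, 14), (35, q, 40, 16, 32), (35, s, 23, 16, 14), (35, s, 23, 16, 32), (38, d, 39, 11, 13), (38, d, 39, 11, 4), (38, n, 11, 11, 13), (38, n, 11, 11, 4), (38, x, 17, 11, 13), (38, x, 17, 11, 4), (38, y, 6, 11, 13), (38, y, 6, 11, 4)}
Projecting to G, E (7 duplicate(s) eliminated): {(35, d), (35, q), (35, s), (38, d), (38, n), (38, x), (38, y)}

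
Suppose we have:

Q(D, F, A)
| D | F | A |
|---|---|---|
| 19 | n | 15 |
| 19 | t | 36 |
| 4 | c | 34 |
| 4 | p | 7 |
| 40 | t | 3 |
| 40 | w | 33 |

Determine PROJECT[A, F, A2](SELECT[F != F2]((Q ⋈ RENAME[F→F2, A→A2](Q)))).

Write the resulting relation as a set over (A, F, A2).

{(15, n, 36), (3, t, 33), (33, w, 3), (34, c, 7), (36, t, 15), (7, p, 34)}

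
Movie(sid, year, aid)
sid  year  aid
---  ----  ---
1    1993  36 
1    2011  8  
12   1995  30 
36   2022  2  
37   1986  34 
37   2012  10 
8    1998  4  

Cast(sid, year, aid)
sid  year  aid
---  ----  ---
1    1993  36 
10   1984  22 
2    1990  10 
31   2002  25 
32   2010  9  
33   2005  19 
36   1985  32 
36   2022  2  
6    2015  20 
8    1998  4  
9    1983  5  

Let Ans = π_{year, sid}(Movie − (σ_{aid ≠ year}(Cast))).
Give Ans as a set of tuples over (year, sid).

{(1986, 37), (1995, 12), (2011, 1), (2012, 37)}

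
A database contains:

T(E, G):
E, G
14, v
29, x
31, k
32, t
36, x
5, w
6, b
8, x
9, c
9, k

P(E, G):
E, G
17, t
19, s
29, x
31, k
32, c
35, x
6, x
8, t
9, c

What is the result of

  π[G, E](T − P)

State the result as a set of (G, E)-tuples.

{(b, 6), (k, 9), (t, 32), (v, 14), (w, 5), (x, 36), (x, 8)}

Taking the difference: {(14, v), (32, t), (36, x), (5, w), (6, b), (8, x), (9, k)}
Keep only column(s) G, E: {(b, 6), (k, 9), (t, 32), (v, 14), (w, 5), (x, 36), (x, 8)}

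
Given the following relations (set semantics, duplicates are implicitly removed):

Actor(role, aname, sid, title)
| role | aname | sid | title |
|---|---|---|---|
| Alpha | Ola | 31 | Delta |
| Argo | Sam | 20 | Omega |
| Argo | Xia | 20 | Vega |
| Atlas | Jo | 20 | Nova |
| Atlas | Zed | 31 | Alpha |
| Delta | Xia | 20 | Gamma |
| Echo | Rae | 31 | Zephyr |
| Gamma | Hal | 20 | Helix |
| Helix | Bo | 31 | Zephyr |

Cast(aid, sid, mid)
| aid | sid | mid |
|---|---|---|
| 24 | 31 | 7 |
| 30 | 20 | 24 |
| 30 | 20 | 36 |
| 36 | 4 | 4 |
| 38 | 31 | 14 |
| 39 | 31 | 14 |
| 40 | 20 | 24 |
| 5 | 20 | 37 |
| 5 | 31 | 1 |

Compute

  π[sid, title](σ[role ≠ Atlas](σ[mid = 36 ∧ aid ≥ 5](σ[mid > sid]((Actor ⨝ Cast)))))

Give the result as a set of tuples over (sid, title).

Actor ⋈ Cast (natural join on sid): {(Alpha, Ola, 31, Delta, 24, 7), (Alpha, Ola, 31, Delta, 38, 14), (Alpha, Ola, 31, Delta, 39, 14), (Alpha, Ola, 31, Delta, 5, 1), (Argo, Sam, 20, Omega, 30, 24), (Argo, Sam, 20, Omega, 30, 36), (Argo, Sam, 20, Omega, 40, 24), (Argo, Sam, 20, Omega, 5, 37), (Argo, Xia, 20, Vega, 30, 24), (Argo, Xia, 20, Vega, 30, 36), (Argo, Xia, 20, Vega, 40, 24), (Argo, Xia, 20, Vega, 5, 37), (Atlas, Jo, 20, Nova, 30, 24), (Atlas, Jo, 20, Nova, 30, 36), (Atlas, Jo, 20, Nova, 40, 24), (Atlas, Jo, 20, Nova, 5, 37), (Atlas, Zed, 31, Alpha, 24, 7), (Atlas, Zed, 31, Alpha, 38, 14), (Atlas, Zed, 31, Alpha, 39, 14), (Atlas, Zed, 31, Alpha, 5, 1), (Delta, Xia, 20, Gamma, 30, 24), (Delta, Xia, 20, Gamma, 30, 36), (Delta, Xia, 20, Gamma, 40, 24), (Delta, Xia, 20, Gamma, 5, 37), (Echo, Rae, 31, Zephyr, 24, 7), (Echo, Rae, 31, Zephyr, 38, 14), (Echo, Rae, 31, Zephyr, 39, 14), (Echo, Rae, 31, Zephyr, 5, 1), (Gamma, Hal, 20, Helix, 30, 24), (Gamma, Hal, 20, Helix, 30, 36), (Gamma, Hal, 20, Helix, 40, 24), (Gamma, Hal, 20, Helix, 5, 37), (Helix, Bo, 31, Zephyr, 24, 7), (Helix, Bo, 31, Zephyr, 38, 14), (Helix, Bo, 31, Zephyr, 39, 14), (Helix, Bo, 31, Zephyr, 5, 1)}
Selection mid > sid: {(Argo, Sam, 20, Omega, 30, 24), (Argo, Sam, 20, Omega, 30, 36), (Argo, Sam, 20, Omega, 40, 24), (Argo, Sam, 20, Omega, 5, 37), (Argo, Xia, 20, Vega, 30, 24), (Argo, Xia, 20, Vega, 30, 36), (Argo, Xia, 20, Vega, 40, 24), (Argo, Xia, 20, Vega, 5, 37), (Atlas, Jo, 20, Nova, 30, 24), (Atlas, Jo, 20, Nova, 30, 36), (Atlas, Jo, 20, Nova, 40, 24), (Atlas, Jo, 20, Nova, 5, 37), (Delta, Xia, 20, Gamma, 30, 24), (Delta, Xia, 20, Gamma, 30, 36), (Delta, Xia, 20, Gamma, 40, 24), (Delta, Xia, 20, Gamma, 5, 37), (Gamma, Hal, 20, Helix, 30, 24), (Gamma, Hal, 20, Helix, 30, 36), (Gamma, Hal, 20, Helix, 40, 24), (Gamma, Hal, 20, Helix, 5, 37)}
Selection mid = 36 ∧ aid ≥ 5: {(Argo, Sam, 20, Omega, 30, 36), (Argo, Xia, 20, Vega, 30, 36), (Atlas, Jo, 20, Nova, 30, 36), (Delta, Xia, 20, Gamma, 30, 36), (Gamma, Hal, 20, Helix, 30, 36)}
Selection role ≠ Atlas: {(Argo, Sam, 20, Omega, 30, 36), (Argo, Xia, 20, Vega, 30, 36), (Delta, Xia, 20, Gamma, 30, 36), (Gamma, Hal, 20, Helix, 30, 36)}
π[sid, title]: project onto (sid, title) → {(20, Gamma), (20, Helix), (20, Omega), (20, Vega)}

{(20, Gamma), (20, Helix), (20, Omega), (20, Vega)}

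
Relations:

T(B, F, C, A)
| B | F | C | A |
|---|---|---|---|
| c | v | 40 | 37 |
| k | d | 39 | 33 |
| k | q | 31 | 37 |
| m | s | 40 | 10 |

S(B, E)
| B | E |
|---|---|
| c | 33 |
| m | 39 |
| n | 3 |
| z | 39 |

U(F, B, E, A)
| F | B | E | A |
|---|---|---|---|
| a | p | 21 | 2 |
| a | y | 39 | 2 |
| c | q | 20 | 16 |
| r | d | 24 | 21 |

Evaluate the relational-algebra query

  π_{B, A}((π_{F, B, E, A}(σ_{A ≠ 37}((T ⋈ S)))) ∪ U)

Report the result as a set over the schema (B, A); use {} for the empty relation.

Joining T and S on B yields {(c, v, 40, 37, 33), (m, s, 40, 10, 39)}.
Filtering on A ≠ 37 leaves {(m, s, 40, 10, 39)}.
Keep only column(s) F, B, E, A: {(s, m, 39, 10)}
Union: {(s, m, 39, 10)} with {(a, p, 21, 2), (a, y, 39, 2), (c, q, 20, 16), (r, d, 24, 21)} → {(a, p, 21, 2), (a, y, 39, 2), (c, q, 20, 16), (r, d, 24, 21), (s, m, 39, 10)}
Keep only column(s) B, A: {(d, 21), (m, 10), (p, 2), (q, 16), (y, 2)}

{(d, 21), (m, 10), (p, 2), (q, 16), (y, 2)}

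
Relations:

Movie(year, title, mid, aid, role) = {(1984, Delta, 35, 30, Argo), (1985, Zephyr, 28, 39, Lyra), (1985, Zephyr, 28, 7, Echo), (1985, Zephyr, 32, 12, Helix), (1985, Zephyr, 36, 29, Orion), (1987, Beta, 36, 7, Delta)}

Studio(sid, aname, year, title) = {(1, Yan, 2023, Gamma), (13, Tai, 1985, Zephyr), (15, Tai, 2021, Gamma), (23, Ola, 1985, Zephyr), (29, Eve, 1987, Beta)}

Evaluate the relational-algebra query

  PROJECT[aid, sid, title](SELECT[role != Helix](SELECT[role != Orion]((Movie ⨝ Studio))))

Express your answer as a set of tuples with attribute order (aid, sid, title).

Joining Movie and Studio on year, title yields {(1985, Zephyr, 28, 39, Lyra, 13, Tai), (1985, Zephyr, 28, 39, Lyra, 23, Ola), (1985, Zephyr, 28, 7, Echo, 13, Tai), (1985, Zephyr, 28, 7, Echo, 23, Ola), (1985, Zephyr, 32, 12, Helix, 13, Tai), (1985, Zephyr, 32, 12, Helix, 23, Ola), (1985, Zephyr, 36, 29, Orion, 13, Tai), (1985, Zephyr, 36, 29, Orion, 23, Ola), (1987, Beta, 36, 7, Delta, 29, Eve)}.
Selection role != Orion: {(1985, Zephyr, 28, 39, Lyra, 13, Tai), (1985, Zephyr, 28, 39, Lyra, 23, Ola), (1985, Zephyr, 28, 7, Echo, 13, Tai), (1985, Zephyr, 28, 7, Echo, 23, Ola), (1985, Zephyr, 32, 12, Helix, 13, Tai), (1985, Zephyr, 32, 12, Helix, 23, Ola), (1987, Beta, 36, 7, Delta, 29, Eve)}
Selection role != Helix: {(1985, Zephyr, 28, 39, Lyra, 13, Tai), (1985, Zephyr, 28, 39, Lyra, 23, Ola), (1985, Zephyr, 28, 7, Echo, 13, Tai), (1985, Zephyr, 28, 7, Echo, 23, Ola), (1987, Beta, 36, 7, Delta, 29, Eve)}
π_{aid, sid, title} gives {(39, 13, Zephyr), (39, 23, Zephyr), (7, 13, Zephyr), (7, 23, Zephyr), (7, 29, Beta)}.

{(39, 13, Zephyr), (39, 23, Zephyr), (7, 13, Zephyr), (7, 23, Zephyr), (7, 29, Beta)}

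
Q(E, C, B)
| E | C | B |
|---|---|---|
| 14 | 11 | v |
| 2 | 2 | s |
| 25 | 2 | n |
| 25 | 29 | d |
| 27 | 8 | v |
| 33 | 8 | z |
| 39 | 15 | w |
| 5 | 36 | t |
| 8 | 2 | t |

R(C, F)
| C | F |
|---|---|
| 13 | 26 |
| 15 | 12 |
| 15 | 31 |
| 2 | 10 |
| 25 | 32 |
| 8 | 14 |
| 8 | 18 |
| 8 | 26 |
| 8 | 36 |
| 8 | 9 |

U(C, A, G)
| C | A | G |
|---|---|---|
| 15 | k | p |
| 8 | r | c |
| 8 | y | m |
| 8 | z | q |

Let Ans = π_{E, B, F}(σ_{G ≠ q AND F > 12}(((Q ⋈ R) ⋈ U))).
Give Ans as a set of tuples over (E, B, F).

Joining Q and R on C yields {(2, 2, s, 10), (25, 2, n, 10), (27, 8, v, 14), (27, 8, v, 18), (27, 8, v, 26), (27, 8, v, 36), (27, 8, v, 9), (33, 8, z, 14), (33, 8, z, 18), (33, 8, z, 26), (33, 8, z, 36), (33, 8, z, 9), (39, 15, w, 12), (39, 15, w, 31), (8, 2, t, 10)}.
Joining (Q ⋈ R) and U on C yields {(27, 8, v, 14, r, c), (27, 8, v, 14, y, m), (27, 8, v, 14, z, q), (27, 8, v, 18, r, c), (27, 8, v, 18, y, m), (27, 8, v, 18, z, q), (27, 8, v, 26, r, c), (27, 8, v, 26, y, m), (27, 8, v, 26, z, q), (27, 8, v, 36, r, c), (27, 8, v, 36, y, m), (27, 8, v, 36, z, q), (27, 8, v, 9, r, c), (27, 8, v, 9, y, m), (27, 8, v, 9, z, q), (33, 8, z, 14, r, c), (33, 8, z, 14, y, m), (33, 8, z, 14, z, q), (33, 8, z, 18, r, c), (33, 8, z, 18, y, m), (33, 8, z, 18, z, q), (33, 8, z, 26, r, c), (33, 8, z, 26, y, m), (33, 8, z, 26, z, q), (33, 8, z, 36, r, c), (33, 8, z, 36, y, m), (33, 8, z, 36, z, q), (33, 8, z, 9, r, c), (33, 8, z, 9, y, m), (33, 8, z, 9, z, q), (39, 15, w, 12, k, p), (39, 15, w, 31, k, p)}.
Filtering on G ≠ q AND F > 12 leaves {(27, 8, v, 14, r, c), (27, 8, v, 14, y, m), (27, 8, v, 18, r, c), (27, 8, v, 18, y, m), (27, 8, v, 26, r, c), (27, 8, v, 26, y, m), (27, 8, v, 36, r, c), (27, 8, v, 36, y, m), (33, 8, z, 14, r, c), (33, 8, z, 14, y, m), (33, 8, z, 18, r, c), (33, 8, z, 18, y, m), (33, 8, z, 26, r, c), (33, 8, z, 26, y, m), (33, 8, z, 36, r, c), (33, 8, z, 36, y, m), (39, 15, w, 31, k, p)}.
Projecting to E, B, F (8 duplicate(s) eliminated): {(27, v, 14), (27, v, 18), (27, v, 26), (27, v, 36), (33, z, 14), (33, z, 18), (33, z, 26), (33, z, 36), (39, w, 31)}

{(27, v, 14), (27, v, 18), (27, v, 26), (27, v, 36), (33, z, 14), (33, z, 18), (33, z, 26), (33, z, 36), (39, w, 31)}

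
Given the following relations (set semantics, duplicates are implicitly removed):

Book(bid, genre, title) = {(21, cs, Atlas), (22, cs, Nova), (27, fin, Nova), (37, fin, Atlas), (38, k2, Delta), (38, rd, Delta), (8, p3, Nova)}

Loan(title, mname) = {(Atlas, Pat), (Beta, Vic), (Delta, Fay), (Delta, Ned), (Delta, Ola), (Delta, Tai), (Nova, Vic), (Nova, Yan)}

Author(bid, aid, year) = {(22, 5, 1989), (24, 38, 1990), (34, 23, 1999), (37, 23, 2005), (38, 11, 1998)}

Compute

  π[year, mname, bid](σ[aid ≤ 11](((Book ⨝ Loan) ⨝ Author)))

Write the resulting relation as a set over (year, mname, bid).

Natural join on title: {(21, cs, Atlas, Pat), (22, cs, Nova, Vic), (22, cs, Nova, Yan), (27, fin, Nova, Vic), (27, fin, Nova, Yan), (37, fin, Atlas, Pat), (38, k2, Delta, Fay), (38, k2, Delta, Ned), (38, k2, Delta, Ola), (38, k2, Delta, Tai), (38, rd, Delta, Fay), (38, rd, Delta, Ned), (38, rd, Delta, Ola), (38, rd, Delta, Tai), (8, p3, Nova, Vic), (8, p3, Nova, Yan)}
Natural join on bid: {(22, cs, Nova, Vic, 5, 1989), (22, cs, Nova, Yan, 5, 1989), (37, fin, Atlas, Pat, 23, 2005), (38, k2, Delta, Fay, 11, 1998), (38, k2, Delta, Ned, 11, 1998), (38, k2, Delta, Ola, 11, 1998), (38, k2, Delta, Tai, 11, 1998), (38, rd, Delta, Fay, 11, 1998), (38, rd, Delta, Ned, 11, 1998), (38, rd, Delta, Ola, 11, 1998), (38, rd, Delta, Tai, 11, 1998)}
σ[aid ≤ 11]: keep tuples satisfying aid ≤ 11 → {(22, cs, Nova, Vic, 5, 1989), (22, cs, Nova, Yan, 5, 1989), (38, k2, Delta, Fay, 11, 1998), (38, k2, Delta, Ned, 11, 1998), (38, k2, Delta, Ola, 11, 1998), (38, k2, Delta, Tai, 11, 1998), (38, rd, Delta, Fay, 11, 1998), (38, rd, Delta, Ned, 11, 1998), (38, rd, Delta, Ola, 11, 1998), (38, rd, Delta, Tai, 11, 1998)}
Keep only column(s) year, mname, bid (4 duplicate(s) eliminated): {(1989, Vic, 22), (1989, Yan, 22), (1998, Fay, 38), (1998, Ned, 38), (1998, Ola, 38), (1998, Tai, 38)}

{(1989, Vic, 22), (1989, Yan, 22), (1998, Fay, 38), (1998, Ned, 38), (1998, Ola, 38), (1998, Tai, 38)}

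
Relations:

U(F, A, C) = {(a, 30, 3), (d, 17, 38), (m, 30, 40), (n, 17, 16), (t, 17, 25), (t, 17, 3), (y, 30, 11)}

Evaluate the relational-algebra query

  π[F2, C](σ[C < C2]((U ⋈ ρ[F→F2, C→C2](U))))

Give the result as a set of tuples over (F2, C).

ρ[F→F2, C→C2]: schema becomes (F2, A, C2); tuples unchanged.
Natural join on A: {(a, 30, 3, a, 3), (a, 30, 3, m, 40), (a, 30, 3, y, 11), (d, 17, 38, d, 38), (d, 17, 38, n, 16), (d, 17, 38, t, 25), (d, 17, 38, t, 3), (m, 30, 40, a, 3), (m, 30, 40, m, 40), (m, 30, 40, y, 11), (n, 17, 16, d, 38), (n, 17, 16, n, 16), (n, 17, 16, t, 25), (n, 17, 16, t, 3), (t, 17, 25, d, 38), (t, 17, 25, n, 16), (t, 17, 25, t, 25), (t, 17, 25, t, 3), (t, 17, 3, d, 38), (t, 17, 3, n, 16), (t, 17, 3, t, 25), (t, 17, 3, t, 3), (y, 30, 11, a, 3), (y, 30, 11, m, 40), (y, 30, 11, y, 11)}
Selection C < C2: {(a, 30, 3, m, 40), (a, 30, 3, y, 11), (n, 17, 16, d, 38), (n, 17, 16, t, 25), (t, 17, 25, d, 38), (t, 17, 3, d, 38), (t, 17, 3, n, 16), (t, 17, 3, t, 25), (y, 30, 11, m, 40)}
Projecting to F2, C: {(d, 16), (d, 25), (d, 3), (m, 11), (m, 3), (n, 3), (t, 16), (t, 3), (y, 3)}

{(d, 16), (d, 25), (d, 3), (m, 11), (m, 3), (n, 3), (t, 16), (t, 3), (y, 3)}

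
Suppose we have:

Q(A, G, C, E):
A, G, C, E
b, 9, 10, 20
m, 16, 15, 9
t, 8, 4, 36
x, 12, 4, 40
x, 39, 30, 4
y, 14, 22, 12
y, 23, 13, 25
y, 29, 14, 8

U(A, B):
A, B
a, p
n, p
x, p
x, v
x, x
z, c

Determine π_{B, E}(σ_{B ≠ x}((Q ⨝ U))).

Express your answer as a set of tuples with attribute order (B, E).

Joining Q and U on A yields {(x, 12, 4, 40, p), (x, 12, 4, 40, v), (x, 12, 4, 40, x), (x, 39, 30, 4, p), (x, 39, 30, 4, v), (x, 39, 30, 4, x)}.
Selection B ≠ x: {(x, 12, 4, 40, p), (x, 12, 4, 40, v), (x, 39, 30, 4, p), (x, 39, 30, 4, v)}
π[B, E]: project onto (B, E) → {(p, 4), (p, 40), (v, 4), (v, 40)}

{(p, 4), (p, 40), (v, 4), (v, 40)}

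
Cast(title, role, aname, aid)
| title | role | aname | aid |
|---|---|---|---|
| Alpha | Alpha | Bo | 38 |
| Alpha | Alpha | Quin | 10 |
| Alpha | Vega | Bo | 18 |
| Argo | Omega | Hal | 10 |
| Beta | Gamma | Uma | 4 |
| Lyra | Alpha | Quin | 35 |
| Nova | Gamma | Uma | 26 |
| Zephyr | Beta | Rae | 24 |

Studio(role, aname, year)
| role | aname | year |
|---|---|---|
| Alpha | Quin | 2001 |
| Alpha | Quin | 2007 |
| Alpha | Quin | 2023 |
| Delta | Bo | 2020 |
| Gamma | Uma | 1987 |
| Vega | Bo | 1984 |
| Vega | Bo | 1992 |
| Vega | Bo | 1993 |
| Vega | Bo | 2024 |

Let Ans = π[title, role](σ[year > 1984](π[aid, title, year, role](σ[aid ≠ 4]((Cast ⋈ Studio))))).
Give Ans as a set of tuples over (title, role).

{(Alpha, Alpha), (Alpha, Vega), (Lyra, Alpha), (Nova, Gamma)}

Natural join on role, aname: {(Alpha, Alpha, Quin, 10, 2001), (Alpha, Alpha, Quin, 10, 2007), (Alpha, Alpha, Quin, 10, 2023), (Alpha, Vega, Bo, 18, 1984), (Alpha, Vega, Bo, 18, 1992), (Alpha, Vega, Bo, 18, 1993), (Alpha, Vega, Bo, 18, 2024), (Beta, Gamma, Uma, 4, 1987), (Lyra, Alpha, Quin, 35, 2001), (Lyra, Alpha, Quin, 35, 2007), (Lyra, Alpha, Quin, 35, 2023), (Nova, Gamma, Uma, 26, 1987)}
Selection aid ≠ 4: {(Alpha, Alpha, Quin, 10, 2001), (Alpha, Alpha, Quin, 10, 2007), (Alpha, Alpha, Quin, 10, 2023), (Alpha, Vega, Bo, 18, 1984), (Alpha, Vega, Bo, 18, 1992), (Alpha, Vega, Bo, 18, 1993), (Alpha, Vega, Bo, 18, 2024), (Lyra, Alpha, Quin, 35, 2001), (Lyra, Alpha, Quin, 35, 2007), (Lyra, Alpha, Quin, 35, 2023), (Nova, Gamma, Uma, 26, 1987)}
π[aid, title, year, role]: project onto (aid, title, year, role) → {(10, Alpha, 2001, Alpha), (10, Alpha, 2007, Alpha), (10, Alpha, 2023, Alpha), (18, Alpha, 1984, Vega), (18, Alpha, 1992, Vega), (18, Alpha, 1993, Vega), (18, Alpha, 2024, Vega), (26, Nova, 1987, Gamma), (35, Lyra, 2001, Alpha), (35, Lyra, 2007, Alpha), (35, Lyra, 2023, Alpha)}
Selection year > 1984: {(10, Alpha, 2001, Alpha), (10, Alpha, 2007, Alpha), (10, Alpha, 2023, Alpha), (18, Alpha, 1992, Vega), (18, Alpha, 1993, Vega), (18, Alpha, 2024, Vega), (26, Nova, 1987, Gamma), (35, Lyra, 2001, Alpha), (35, Lyra, 2007, Alpha), (35, Lyra, 2023, Alpha)}
π[title, role]: project onto (title, role) (6 duplicate(s) eliminated) → {(Alpha, Alpha), (Alpha, Vega), (Lyra, Alpha), (Nova, Gamma)}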